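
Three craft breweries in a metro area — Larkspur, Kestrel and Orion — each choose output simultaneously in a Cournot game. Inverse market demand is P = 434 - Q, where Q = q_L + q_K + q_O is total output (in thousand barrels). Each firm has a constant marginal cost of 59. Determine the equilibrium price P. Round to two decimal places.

A representative firm's profit is π_i = q_i(434 - Q) - 59q_i.
Setting ∂π_i/∂q_i = 0 with rivals' quantities fixed: 375 - 2q_i - Σ_{j≠i} q_j = 0.
With identical firms every q_j equals q_i, so Σ_{j≠i} q_j = 2q_i and 375 = 4q_i, giving q_i = 375/4.
Total output Q = 1125/4, so price P = 434 - 1125/4 = 611/4.

152.75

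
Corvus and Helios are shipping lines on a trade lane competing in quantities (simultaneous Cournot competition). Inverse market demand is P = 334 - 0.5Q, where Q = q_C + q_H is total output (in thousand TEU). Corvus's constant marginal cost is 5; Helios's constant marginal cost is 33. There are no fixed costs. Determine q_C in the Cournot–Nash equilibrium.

238

Corvus's profit: π_C = (334 - 0.5Q)q_C - (5q_C). Setting ∂π_C/∂q_C = 0: 329 - q_C - (1/2)(q_H) = 0.
Helios's profit: π_H = (334 - 0.5Q)q_H - (33q_H). Setting ∂π_H/∂q_H = 0: 301 - q_H - (1/2)(q_C) = 0.
Rearranging gives the reaction functions q_C = (329 - (1/2)q_H) and q_H = (301 - (1/2)q_C).
Solving the pair: q_C = 238, q_H = 182.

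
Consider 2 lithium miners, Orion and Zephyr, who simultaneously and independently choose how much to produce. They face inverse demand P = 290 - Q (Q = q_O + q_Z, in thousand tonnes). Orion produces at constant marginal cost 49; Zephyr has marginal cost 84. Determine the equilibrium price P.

141

Orion's profit: π_O = (290 - Q)q_O - (49q_O). Setting ∂π_O/∂q_O = 0: 241 - 2q_O - (q_Z) = 0.
Zephyr's first-order condition: 206 - 2q_Z - (q_O) = 0.
Best responses: q_O = (241 - q_Z)/2, q_Z = (206 - q_O)/2.
Solving the pair: q_O = 92, q_Z = 57.
Total output Q = 149, so price P = 290 - 149 = 141.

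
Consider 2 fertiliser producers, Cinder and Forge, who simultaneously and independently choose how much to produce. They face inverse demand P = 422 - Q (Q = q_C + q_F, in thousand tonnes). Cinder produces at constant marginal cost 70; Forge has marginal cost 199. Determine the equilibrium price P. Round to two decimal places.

230.33

Cinder's profit: π_C = (422 - Q)q_C - (70q_C). Setting ∂π_C/∂q_C = 0: 352 - 2q_C - (q_F) = 0.
Forge's profit: π_F = (422 - Q)q_F - (199q_F). Setting ∂π_F/∂q_F = 0: 223 - 2q_F - (q_C) = 0.
Best responses: q_C = (352 - q_F)/2, q_F = (223 - q_C)/2.
Substituting one into the other gives q_C = 481/3 and q_F = 94/3.
Total output Q = 575/3, so price P = 422 - 575/3 = 691/3.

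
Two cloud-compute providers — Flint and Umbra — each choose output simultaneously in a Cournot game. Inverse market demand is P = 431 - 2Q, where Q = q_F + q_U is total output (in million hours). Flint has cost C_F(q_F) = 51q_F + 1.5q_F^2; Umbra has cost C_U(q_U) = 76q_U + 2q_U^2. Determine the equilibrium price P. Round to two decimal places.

Flint's profit: π_F = (431 - 2Q)q_F - (51q_F + (3/2)q_F²). Setting ∂π_F/∂q_F = 0: 380 - 7q_F - 2(q_U) = 0.
Umbra's profit: π_U = (431 - 2Q)q_U - (76q_U + 2q_U²). Setting ∂π_U/∂q_U = 0: 355 - 8q_U - 2(q_F) = 0.
Rearranging gives the reaction functions q_F = (380 - 2q_U)/7 and q_U = (355 - 2q_F)/8.
Substituting one into the other gives q_F = 1165/26 and q_U = 1725/52.
Total output Q = 77.9808, so price P = 431 - 2·77.9808 = 275.0385.

275.04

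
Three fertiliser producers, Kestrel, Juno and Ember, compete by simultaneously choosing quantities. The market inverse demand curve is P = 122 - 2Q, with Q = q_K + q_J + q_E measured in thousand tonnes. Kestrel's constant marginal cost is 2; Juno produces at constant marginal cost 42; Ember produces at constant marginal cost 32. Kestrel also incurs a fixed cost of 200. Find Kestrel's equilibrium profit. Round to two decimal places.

Kestrel's profit: π_K = (122 - 2Q)q_K - (2q_K). Setting ∂π_K/∂q_K = 0: 120 - 4q_K - 2(q_J + q_E) = 0.
Juno's first-order condition: 80 - 4q_J - 2(q_K + q_E) = 0.
Ember's profit: π_E = (122 - 2Q)q_E - (32q_E). Setting ∂π_E/∂q_E = 0: 90 - 4q_E - 2(q_K + q_J) = 0.
Adding the 3 first-order conditions: 290 − 8Q = 0, so Q = 145/4.
Back-substituting: q_K = (120 − 145/2)/2 = 95/4, q_J = (80 − 145/2)/2 = 15/4, q_E = (90 − 145/2)/2 = 35/4.
Price P = 122 - 2·(145/4) = 99/2.
Kestrel's profit: (99/2 - 2)·(95/4) - 200 = 928.1250.

928.13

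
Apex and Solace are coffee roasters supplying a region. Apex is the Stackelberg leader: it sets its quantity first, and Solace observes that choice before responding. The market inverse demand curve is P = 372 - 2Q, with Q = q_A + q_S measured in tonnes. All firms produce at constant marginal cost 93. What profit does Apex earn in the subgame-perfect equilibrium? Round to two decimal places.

Solve by backward induction. Given q_A, the follower Solace maximises π_S = (372 - 2q_A - 2q_S)q_S - 93q_S.
Follower FOC: 279 - 2q_A - 4q_S = 0, so q_S(q_A) = (279 - 2q_A)/4.
The leader anticipates this reaction. Substituting into P = 372 - 2Q gives P = 465/2 - q_A, so π_A = (465/2 - q_A)q_A - 93q_A.
Maximising: ∂π_A/∂q_A = 279/2 - 2q_A = 0, giving q_A = 279/4.
Then q_S = (279 - 2·(279/4))/4 = 279/8.
Price P = 372 - 2·(837/8) = 651/4.
Apex's profit: (651/4 - 93)·(279/4) = 4865.0625.

4865.06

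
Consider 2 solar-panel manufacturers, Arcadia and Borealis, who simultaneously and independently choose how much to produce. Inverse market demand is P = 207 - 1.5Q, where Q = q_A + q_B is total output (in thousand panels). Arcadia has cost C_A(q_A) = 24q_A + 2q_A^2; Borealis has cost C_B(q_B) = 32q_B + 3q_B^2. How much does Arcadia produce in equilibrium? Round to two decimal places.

Arcadia's profit: π_A = (207 - 1.5Q)q_A - (24q_A + 2q_A²). Setting ∂π_A/∂q_A = 0: 183 - 7q_A - (3/2)(q_B) = 0.
Borealis's profit: π_B = (207 - 1.5Q)q_B - (32q_B + 3q_B²). Setting ∂π_B/∂q_B = 0: 175 - 9q_B - (3/2)(q_A) = 0.
So q_A = (183 - (3/2)q_B)/7 and q_B = (175 - (3/2)q_A)/9.
Substituting one into the other gives q_A = 1846/81 and q_B = 15.6461.

22.79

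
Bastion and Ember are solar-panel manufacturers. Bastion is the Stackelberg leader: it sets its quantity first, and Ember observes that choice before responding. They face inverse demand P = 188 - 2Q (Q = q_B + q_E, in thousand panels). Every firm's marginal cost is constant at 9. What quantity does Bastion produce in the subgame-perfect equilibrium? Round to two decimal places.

Solve by backward induction. Given q_B, the follower Ember maximises π_E = (188 - 2q_B - 2q_E)q_E - 9q_E.
∂π_E/∂q_E = 179 - 2q_B - 4q_E = 0 gives the reaction function q_E = (179 - 2q_B)/4.
The leader anticipates this reaction. Substituting into P = 188 - 2Q gives P = 197/2 - q_B, so π_B = (197/2 - q_B)q_B - 9q_B.
Leader FOC: 179/2 - 2q_B = 0, so q_B = 179/4.
Then q_E = (179 - 2·(179/4))/4 = 179/8.

44.75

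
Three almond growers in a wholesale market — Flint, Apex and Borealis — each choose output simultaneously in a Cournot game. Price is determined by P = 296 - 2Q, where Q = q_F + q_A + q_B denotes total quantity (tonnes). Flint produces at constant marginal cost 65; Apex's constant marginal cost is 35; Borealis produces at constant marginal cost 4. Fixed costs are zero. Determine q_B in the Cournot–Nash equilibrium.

48

Flint's profit: π_F = (296 - 2Q)q_F - (65q_F). Setting ∂π_F/∂q_F = 0: 231 - 4q_F - 2(q_A + q_B) = 0.
Apex's first-order condition: 261 - 4q_A - 2(q_F + q_B) = 0.
Borealis's first-order condition: 292 - 4q_B - 2(q_F + q_A) = 0.
Adding the 3 conditions: 784 − 4Q − 4Q = 0, i.e. Q = 98.
Back-substituting: q_F = (231 − 196)/2 = 35/2, q_A = (261 − 196)/2 = 65/2, q_B = (292 − 196)/2 = 48.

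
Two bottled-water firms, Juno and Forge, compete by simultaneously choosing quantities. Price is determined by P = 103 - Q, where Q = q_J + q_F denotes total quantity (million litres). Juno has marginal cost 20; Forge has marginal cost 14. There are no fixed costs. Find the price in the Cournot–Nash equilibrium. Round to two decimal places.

45.67

Juno's profit: π_J = (103 - Q)q_J - (20q_J). Setting ∂π_J/∂q_J = 0: 83 - 2q_J - (q_F) = 0.
Forge's first-order condition: 89 - 2q_F - (q_J) = 0.
So q_J = (83 - q_F)/2 and q_F = (89 - q_J)/2.
Substituting one into the other gives q_J = 77/3 and q_F = 95/3.
Total output Q = 172/3, so price P = 103 - 172/3 = 137/3.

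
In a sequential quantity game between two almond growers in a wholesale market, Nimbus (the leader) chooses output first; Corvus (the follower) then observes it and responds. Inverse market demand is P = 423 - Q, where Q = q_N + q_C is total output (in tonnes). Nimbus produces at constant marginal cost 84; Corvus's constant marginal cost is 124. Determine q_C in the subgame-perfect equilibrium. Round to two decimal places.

Solve by backward induction. Given q_N, the follower Corvus maximises π_C = (423 - q_N - q_C)q_C - 124q_C.
Setting the follower's marginal profit to zero, 299 - q_N - 2q_C = 0, i.e. q_C = (299 - q_N)/2.
Nimbus substitutes q_C(q_N) into its own profit: π_N = q_N(423 - q_N - (299 - q_N)/2) - 84q_N = (547/2 - (1/2)q_N)q_N - 84q_N.
The leader's first-order condition 379/2 - q_N = 0 yields q_N = 379/2.
Then q_C = (299 - 379/2)/2 = 219/4.

54.75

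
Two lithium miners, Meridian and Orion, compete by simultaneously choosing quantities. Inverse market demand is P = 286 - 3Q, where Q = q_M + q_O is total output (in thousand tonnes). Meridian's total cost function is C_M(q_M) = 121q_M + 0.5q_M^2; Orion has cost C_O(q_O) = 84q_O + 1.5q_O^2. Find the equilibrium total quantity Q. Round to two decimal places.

33.30

Meridian's profit: π_M = (286 - 3Q)q_M - (121q_M + (1/2)q_M²). Setting ∂π_M/∂q_M = 0: 165 - 7q_M - 3(q_O) = 0.
Orion's first-order condition: 202 - 9q_O - 3(q_M) = 0.
Rearranging gives the reaction functions q_M = (165 - 3q_O)/7 and q_O = (202 - 3q_M)/9.
Solving the pair: q_M = 293/18, q_O = 919/54.
Total output Q = 293/18 + 919/54 = 899/27.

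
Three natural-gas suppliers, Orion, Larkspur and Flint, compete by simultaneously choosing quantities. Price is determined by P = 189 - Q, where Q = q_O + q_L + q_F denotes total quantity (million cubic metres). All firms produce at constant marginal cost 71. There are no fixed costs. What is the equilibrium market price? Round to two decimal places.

A representative firm's profit is π_i = q_i(189 - Q) - 71q_i.
Setting ∂π_i/∂q_i = 0 with rivals' quantities fixed: 118 - 2q_i - Σ_{j≠i} q_j = 0.
By symmetry each firm produces the same amount; substituting Σ_{j≠i} q_j = 2q_i yields q_i = 118/4 = 59/2.
Total output Q = 177/2, so price P = 189 - 177/2 = 201/2.

100.50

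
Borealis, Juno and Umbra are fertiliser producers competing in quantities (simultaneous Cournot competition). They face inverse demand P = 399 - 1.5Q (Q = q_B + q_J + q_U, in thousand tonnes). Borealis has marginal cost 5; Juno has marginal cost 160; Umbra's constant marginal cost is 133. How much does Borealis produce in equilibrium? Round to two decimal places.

112.83

Borealis's profit: π_B = (399 - 1.5Q)q_B - (5q_B). Setting ∂π_B/∂q_B = 0: 394 - 3q_B - (3/2)(q_J + q_U) = 0.
Juno's profit: π_J = (399 - 1.5Q)q_J - (160q_J). Setting ∂π_J/∂q_J = 0: 239 - 3q_J - (3/2)(q_B + q_U) = 0.
Umbra's profit: π_U = (399 - 1.5Q)q_U - (133q_U). Setting ∂π_U/∂q_U = 0: 266 - 3q_U - (3/2)(q_B + q_J) = 0.
Summing all 3 equations gives 899 − 6Q = 0, hence Q = 899/6.
Back-substituting: q_B = (394 − 899/4)/(3/2) = 677/6, q_J = (239 − 899/4)/(3/2) = 19/2, q_U = (266 − 899/4)/(3/2) = 55/2.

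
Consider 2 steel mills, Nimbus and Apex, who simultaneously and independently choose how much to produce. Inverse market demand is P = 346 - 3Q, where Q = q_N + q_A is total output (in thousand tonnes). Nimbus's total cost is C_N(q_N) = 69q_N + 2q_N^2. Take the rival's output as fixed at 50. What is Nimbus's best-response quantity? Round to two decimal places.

12.70

With the rival's output fixed at 50, Nimbus's profit is π_N = (346 - 3·50 - 3q_N)q_N - (69q_N + 2q_N²) = (196 - 3q_N)q_N - (69q_N + 2q_N²).
∂π_N/∂q_N = 127 - 10q_N = 0, so q_N = 127/10.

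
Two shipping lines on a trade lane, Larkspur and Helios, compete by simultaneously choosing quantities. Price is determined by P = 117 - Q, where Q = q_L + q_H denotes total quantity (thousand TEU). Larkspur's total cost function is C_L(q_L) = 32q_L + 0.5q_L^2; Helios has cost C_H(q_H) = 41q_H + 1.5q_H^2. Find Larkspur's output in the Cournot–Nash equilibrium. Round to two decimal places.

24.93

Larkspur's profit: π_L = (117 - Q)q_L - (32q_L + (1/2)q_L²). Setting ∂π_L/∂q_L = 0: 85 - 3q_L - (q_H) = 0.
Helios's profit: π_H = (117 - Q)q_H - (41q_H + (3/2)q_H²). Setting ∂π_H/∂q_H = 0: 76 - 5q_H - (q_L) = 0.
So q_L = (85 - q_H)/3 and q_H = (76 - q_L)/5.
Substituting one into the other gives q_L = 349/14 and q_H = 143/14.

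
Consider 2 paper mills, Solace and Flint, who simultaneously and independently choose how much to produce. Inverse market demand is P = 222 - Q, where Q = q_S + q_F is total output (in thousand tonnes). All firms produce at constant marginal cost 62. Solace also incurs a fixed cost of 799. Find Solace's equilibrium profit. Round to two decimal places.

2045.44

A representative firm's profit is π_i = q_i(222 - Q) - 62q_i.
First-order condition (treating rivals' output as given): 160 - 2q_i - q_j = 0.
With identical firms every q_j equals q_i, so q_j = q_i and 160 = 3q_i, giving q_i = 160/3.
Price P = 222 - 320/3 = 346/3.
Solace's profit: (346/3 - 62)·(160/3) - 799 = 2045.4444.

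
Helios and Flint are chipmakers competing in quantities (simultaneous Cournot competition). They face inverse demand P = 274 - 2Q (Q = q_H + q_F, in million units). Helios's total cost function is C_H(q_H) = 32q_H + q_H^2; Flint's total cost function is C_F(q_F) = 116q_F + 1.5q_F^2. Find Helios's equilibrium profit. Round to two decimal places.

3945.05

Helios's profit: π_H = (274 - 2Q)q_H - (32q_H + q_H²). Setting ∂π_H/∂q_H = 0: 242 - 6q_H - 2(q_F) = 0.
Flint's first-order condition: 158 - 7q_F - 2(q_H) = 0.
Rearranging gives the reaction functions q_H = (242 - 2q_F)/6 and q_F = (158 - 2q_H)/7.
Solving the pair: q_H = 689/19, q_F = 232/19.
Price P = 274 - 2·(921/19) = 177.0526.
Helios's profit: 177.0526·(689/19) - 32·(689/19) - (689/19)² = 3945.0499.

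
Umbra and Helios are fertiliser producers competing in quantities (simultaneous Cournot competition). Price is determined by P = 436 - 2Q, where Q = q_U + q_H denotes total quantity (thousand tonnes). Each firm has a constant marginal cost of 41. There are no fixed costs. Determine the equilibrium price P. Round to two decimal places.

172.67

A representative firm's profit is π_i = q_i(436 - 2Q) - 41q_i.
First-order condition (treating rivals' output as given): 395 - 4q_i - 2q_j = 0.
With identical firms every q_j equals q_i, so q_j = q_i and 395 = 6q_i, giving q_i = 395/6.
Total output Q = 395/3, so price P = 436 - 2·(395/3) = 518/3.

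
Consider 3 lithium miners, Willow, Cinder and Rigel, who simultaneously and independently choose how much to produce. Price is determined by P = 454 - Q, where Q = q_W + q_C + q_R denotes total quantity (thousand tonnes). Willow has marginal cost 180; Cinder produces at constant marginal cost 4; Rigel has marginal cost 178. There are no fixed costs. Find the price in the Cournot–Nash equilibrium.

204

Willow's profit: π_W = (454 - Q)q_W - (180q_W). Setting ∂π_W/∂q_W = 0: 274 - 2q_W - (q_C + q_R) = 0.
Cinder's first-order condition: 450 - 2q_C - (q_W + q_R) = 0.
Rigel's profit: π_R = (454 - Q)q_R - (178q_R). Setting ∂π_R/∂q_R = 0: 276 - 2q_R - (q_W + q_C) = 0.
Adding the 3 conditions: 1000 − 2Q − 2Q = 0, i.e. Q = 250.
Back-substituting: q_W = (274 − 250) = 24, q_C = (450 − 250) = 200, q_R = (276 − 250) = 26.
Total output Q = 250, so price P = 454 - 250 = 204.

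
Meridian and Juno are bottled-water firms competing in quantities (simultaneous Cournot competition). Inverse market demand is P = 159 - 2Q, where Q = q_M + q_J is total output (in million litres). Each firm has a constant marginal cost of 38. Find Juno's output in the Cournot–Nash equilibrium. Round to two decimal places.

20.17

Each firm earns π_i = (159 - 2Q)q_i - 38q_i.
Setting ∂π_i/∂q_i = 0 with rivals' quantities fixed: 121 - 4q_i - 2q_j = 0.
With identical firms every q_j equals q_i, so q_j = q_i and 121 = 6q_i, giving q_i = 121/6.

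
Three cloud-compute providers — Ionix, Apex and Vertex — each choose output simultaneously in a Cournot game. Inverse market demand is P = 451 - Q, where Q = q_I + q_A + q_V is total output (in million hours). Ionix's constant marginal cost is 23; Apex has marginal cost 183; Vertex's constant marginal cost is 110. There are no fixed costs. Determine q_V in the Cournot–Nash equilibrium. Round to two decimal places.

Ionix's profit: π_I = (451 - Q)q_I - (23q_I). Setting ∂π_I/∂q_I = 0: 428 - 2q_I - (q_A + q_V) = 0.
Apex's first-order condition: 268 - 2q_A - (q_I + q_V) = 0.
Vertex's profit: π_V = (451 - Q)q_V - (110q_V). Setting ∂π_V/∂q_V = 0: 341 - 2q_V - (q_I + q_A) = 0.
Adding the 3 first-order conditions: 1037 − 4Q = 0, so Q = 1037/4.
Back-substituting: q_I = (428 − 1037/4) = 675/4, q_A = (268 − 1037/4) = 35/4, q_V = (341 − 1037/4) = 327/4.

81.75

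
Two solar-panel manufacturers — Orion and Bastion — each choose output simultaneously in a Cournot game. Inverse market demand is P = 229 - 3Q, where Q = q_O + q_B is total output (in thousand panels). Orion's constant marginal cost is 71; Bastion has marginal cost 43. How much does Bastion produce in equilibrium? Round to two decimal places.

Orion's profit: π_O = (229 - 3Q)q_O - (71q_O). Setting ∂π_O/∂q_O = 0: 158 - 6q_O - 3(q_B) = 0.
Bastion's first-order condition: 186 - 6q_B - 3(q_O) = 0.
Rearranging gives the reaction functions q_O = (158 - 3q_B)/6 and q_B = (186 - 3q_O)/6.
Solving the pair: q_O = 130/9, q_B = 214/9.

23.78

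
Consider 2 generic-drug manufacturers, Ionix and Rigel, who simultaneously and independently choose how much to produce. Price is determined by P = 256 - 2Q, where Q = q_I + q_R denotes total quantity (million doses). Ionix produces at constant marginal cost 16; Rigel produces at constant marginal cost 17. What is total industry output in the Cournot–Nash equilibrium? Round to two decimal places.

Ionix's profit: π_I = (256 - 2Q)q_I - (16q_I). Setting ∂π_I/∂q_I = 0: 240 - 4q_I - 2(q_R) = 0.
Rigel's profit: π_R = (256 - 2Q)q_R - (17q_R). Setting ∂π_R/∂q_R = 0: 239 - 4q_R - 2(q_I) = 0.
Rearranging gives the reaction functions q_I = (240 - 2q_R)/4 and q_R = (239 - 2q_I)/4.
Solving the pair: q_I = 241/6, q_R = 119/3.
Total output Q = 241/6 + 119/3 = 479/6.

79.83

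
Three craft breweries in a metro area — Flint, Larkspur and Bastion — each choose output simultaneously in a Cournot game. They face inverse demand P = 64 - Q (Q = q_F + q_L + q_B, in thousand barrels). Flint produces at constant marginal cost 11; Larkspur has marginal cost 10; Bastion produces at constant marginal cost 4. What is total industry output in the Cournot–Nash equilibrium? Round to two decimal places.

Flint's profit: π_F = (64 - Q)q_F - (11q_F). Setting ∂π_F/∂q_F = 0: 53 - 2q_F - (q_L + q_B) = 0.
Larkspur's profit: π_L = (64 - Q)q_L - (10q_L). Setting ∂π_L/∂q_L = 0: 54 - 2q_L - (q_F + q_B) = 0.
Bastion's first-order condition: 60 - 2q_B - (q_F + q_L) = 0.
Adding the 3 conditions: 167 − 2Q − 2Q = 0, i.e. Q = 167/4.
Back-substituting: q_F = (53 − 167/4) = 45/4, q_L = (54 − 167/4) = 49/4, q_B = (60 − 167/4) = 73/4.
Total output Q = 45/4 + 49/4 + 73/4 = 167/4.

41.75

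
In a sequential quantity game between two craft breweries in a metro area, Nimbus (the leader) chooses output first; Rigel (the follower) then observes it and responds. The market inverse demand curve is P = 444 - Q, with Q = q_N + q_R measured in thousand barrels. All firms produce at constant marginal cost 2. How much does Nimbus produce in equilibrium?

The follower Rigel best-responds to any q_N: π_R = (444 - Q)q_R - 2q_R.
∂π_R/∂q_R = 442 - q_N - 2q_R = 0 gives the reaction function q_R = (442 - q_N)/2.
The leader anticipates this reaction. Substituting into P = 444 - Q gives P = 223 - (1/2)q_N, so π_N = (223 - (1/2)q_N)q_N - 2q_N.
The leader's first-order condition 221 - q_N = 0 yields q_N = 221.
Then q_R = (442 - 221)/2 = 221/2.

221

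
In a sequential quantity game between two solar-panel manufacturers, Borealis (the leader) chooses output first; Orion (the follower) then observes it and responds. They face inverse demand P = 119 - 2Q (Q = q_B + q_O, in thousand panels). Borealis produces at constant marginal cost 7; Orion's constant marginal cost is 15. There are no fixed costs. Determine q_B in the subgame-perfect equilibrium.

Solve by backward induction. Given q_B, the follower Orion maximises π_O = (119 - 2q_B - 2q_O)q_O - 15q_O.
Setting the follower's marginal profit to zero, 104 - 2q_B - 4q_O = 0, i.e. q_O = (104 - 2q_B)/4.
The leader anticipates this reaction. Substituting into P = 119 - 2Q gives P = 67 - q_B, so π_B = (67 - q_B)q_B - 7q_B.
Maximising: ∂π_B/∂q_B = 60 - 2q_B = 0, giving q_B = 30.
Then q_O = (104 - 2·30)/4 = 11.

30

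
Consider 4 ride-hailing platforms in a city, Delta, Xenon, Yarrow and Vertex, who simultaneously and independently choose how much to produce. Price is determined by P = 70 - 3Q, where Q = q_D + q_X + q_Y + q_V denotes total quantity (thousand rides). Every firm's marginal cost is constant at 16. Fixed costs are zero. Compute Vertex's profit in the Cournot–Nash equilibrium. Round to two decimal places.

38.88

Each firm earns π_i = (70 - 3Q)q_i - 16q_i.
Setting ∂π_i/∂q_i = 0 with rivals' quantities fixed: 54 - 6q_i - 3·Σ_{j≠i} q_j = 0.
With identical firms every q_j equals q_i, so Σ_{j≠i} q_j = 3q_i and 54 = 15q_i, giving q_i = 18/5.
Price P = 70 - 3·(72/5) = 134/5.
Vertex's profit: (134/5 - 16)·(18/5) = 972/25.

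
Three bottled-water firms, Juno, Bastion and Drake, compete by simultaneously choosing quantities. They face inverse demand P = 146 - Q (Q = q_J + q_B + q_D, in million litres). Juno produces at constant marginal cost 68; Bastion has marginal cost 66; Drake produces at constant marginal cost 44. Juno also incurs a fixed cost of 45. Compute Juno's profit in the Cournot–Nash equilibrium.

124

Juno's profit: π_J = (146 - Q)q_J - (68q_J). Setting ∂π_J/∂q_J = 0: 78 - 2q_J - (q_B + q_D) = 0.
Bastion's profit: π_B = (146 - Q)q_B - (66q_B). Setting ∂π_B/∂q_B = 0: 80 - 2q_B - (q_J + q_D) = 0.
Drake's profit: π_D = (146 - Q)q_D - (44q_D). Setting ∂π_D/∂q_D = 0: 102 - 2q_D - (q_J + q_B) = 0.
Adding the 3 conditions: 260 − 2Q − 2Q = 0, i.e. Q = 65.
Back-substituting: q_J = (78 − 65) = 13, q_B = (80 − 65) = 15, q_D = (102 − 65) = 37.
Price P = 146 - 65 = 81.
Juno's profit: (81 - 68)·13 - 45 = 124.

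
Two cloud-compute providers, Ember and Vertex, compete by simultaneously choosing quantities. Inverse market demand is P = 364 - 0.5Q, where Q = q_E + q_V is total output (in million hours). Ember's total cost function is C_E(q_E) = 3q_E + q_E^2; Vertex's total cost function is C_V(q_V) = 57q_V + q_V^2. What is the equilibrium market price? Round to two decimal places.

268.57

Ember's profit: π_E = (364 - 0.5Q)q_E - (3q_E + q_E²). Setting ∂π_E/∂q_E = 0: 361 - 3q_E - (1/2)(q_V) = 0.
Vertex's first-order condition: 307 - 3q_V - (1/2)(q_E) = 0.
So q_E = (361 - (1/2)q_V)/3 and q_V = (307 - (1/2)q_E)/3.
Substituting one into the other gives q_E = 106.2286 and q_V = 84.6286.
Total output Q = 1336/7, so price P = 364 - (1/2)·(1336/7) = 1880/7.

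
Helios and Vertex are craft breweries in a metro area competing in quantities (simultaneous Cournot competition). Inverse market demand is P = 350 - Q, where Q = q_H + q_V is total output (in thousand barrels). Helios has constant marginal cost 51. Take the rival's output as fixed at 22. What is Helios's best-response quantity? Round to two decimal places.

With the rival's output fixed at 22, Helios's profit is π_H = (350 - 22 - q_H)q_H - (51q_H) = (328 - q_H)q_H - (51q_H).
∂π_H/∂q_H = 277 - 2q_H = 0, so q_H = 277/2.

138.50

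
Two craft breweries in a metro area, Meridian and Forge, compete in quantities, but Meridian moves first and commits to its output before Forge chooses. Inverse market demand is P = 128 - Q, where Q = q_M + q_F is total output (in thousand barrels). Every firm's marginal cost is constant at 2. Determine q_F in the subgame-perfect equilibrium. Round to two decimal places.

The follower Forge best-responds to any q_M: π_F = (128 - Q)q_F - 2q_F.
Setting the follower's marginal profit to zero, 126 - q_M - 2q_F = 0, i.e. q_F = (126 - q_M)/2.
Meridian substitutes q_F(q_M) into its own profit: π_M = q_M(128 - q_M - (126 - q_M)/2) - 2q_M = (65 - (1/2)q_M)q_M - 2q_M.
The leader's first-order condition 63 - q_M = 0 yields q_M = 63.
Then q_F = (126 - 63)/2 = 63/2.

31.50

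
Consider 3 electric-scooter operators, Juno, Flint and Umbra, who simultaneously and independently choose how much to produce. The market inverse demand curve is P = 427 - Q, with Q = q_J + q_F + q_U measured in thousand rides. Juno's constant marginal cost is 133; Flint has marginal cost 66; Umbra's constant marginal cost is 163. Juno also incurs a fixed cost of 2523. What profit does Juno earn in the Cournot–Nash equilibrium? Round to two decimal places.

1605.06

Juno's profit: π_J = (427 - Q)q_J - (133q_J). Setting ∂π_J/∂q_J = 0: 294 - 2q_J - (q_F + q_U) = 0.
Flint's first-order condition: 361 - 2q_F - (q_J + q_U) = 0.
Umbra's first-order condition: 264 - 2q_U - (q_J + q_F) = 0.
Summing all 3 equations gives 919 − 4Q = 0, hence Q = 919/4.
Back-substituting: q_J = (294 − 919/4) = 257/4, q_F = (361 − 919/4) = 525/4, q_U = (264 − 919/4) = 137/4.
Price P = 427 - 919/4 = 789/4.
Juno's profit: (789/4 - 133)·(257/4) - 2523 = 1605.0625.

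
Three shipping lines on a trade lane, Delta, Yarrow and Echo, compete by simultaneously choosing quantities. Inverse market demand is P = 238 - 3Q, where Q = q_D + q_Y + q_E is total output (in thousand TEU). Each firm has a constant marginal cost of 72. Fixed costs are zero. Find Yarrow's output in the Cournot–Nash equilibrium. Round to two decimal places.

13.83

Each firm earns π_i = (238 - 3Q)q_i - 72q_i.
Setting ∂π_i/∂q_i = 0 with rivals' quantities fixed: 166 - 6q_i - 3·Σ_{j≠i} q_j = 0.
With identical firms every q_j equals q_i, so Σ_{j≠i} q_j = 2q_i and 166 = 12q_i, giving q_i = 83/6.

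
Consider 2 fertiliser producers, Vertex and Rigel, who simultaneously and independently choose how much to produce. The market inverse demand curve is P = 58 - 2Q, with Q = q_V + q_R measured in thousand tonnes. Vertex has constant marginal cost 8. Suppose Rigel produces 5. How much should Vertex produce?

10

With the rival's output fixed at 5, Vertex's profit is π_V = (58 - 2·5 - 2q_V)q_V - (8q_V) = (48 - 2q_V)q_V - (8q_V).
∂π_V/∂q_V = 40 - 4q_V = 0, so q_V = 10.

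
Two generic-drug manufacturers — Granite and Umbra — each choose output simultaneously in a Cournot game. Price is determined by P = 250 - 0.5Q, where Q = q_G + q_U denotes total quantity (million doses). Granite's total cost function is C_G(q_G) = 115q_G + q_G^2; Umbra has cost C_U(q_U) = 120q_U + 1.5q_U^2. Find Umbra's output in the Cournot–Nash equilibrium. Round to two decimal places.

Granite's profit: π_G = (250 - 0.5Q)q_G - (115q_G + q_G²). Setting ∂π_G/∂q_G = 0: 135 - 3q_G - (1/2)(q_U) = 0.
Umbra's first-order condition: 130 - 4q_U - (1/2)(q_G) = 0.
Rearranging gives the reaction functions q_G = (135 - (1/2)q_U)/3 and q_U = (130 - (1/2)q_G)/4.
Solving the pair: q_G = 1900/47, q_U = 1290/47.

27.45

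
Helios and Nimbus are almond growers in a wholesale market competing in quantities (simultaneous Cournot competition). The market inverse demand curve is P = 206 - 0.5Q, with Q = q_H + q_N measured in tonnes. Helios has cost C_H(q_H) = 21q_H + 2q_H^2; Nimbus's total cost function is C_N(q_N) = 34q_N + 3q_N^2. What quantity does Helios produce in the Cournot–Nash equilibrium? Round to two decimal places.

Helios's profit: π_H = (206 - 0.5Q)q_H - (21q_H + 2q_H²). Setting ∂π_H/∂q_H = 0: 185 - 5q_H - (1/2)(q_N) = 0.
Nimbus's first-order condition: 172 - 7q_N - (1/2)(q_H) = 0.
So q_H = (185 - (1/2)q_N)/5 and q_N = (172 - (1/2)q_H)/7.
Solving the pair: q_H = 34.7914, q_N = 22.0863.

34.79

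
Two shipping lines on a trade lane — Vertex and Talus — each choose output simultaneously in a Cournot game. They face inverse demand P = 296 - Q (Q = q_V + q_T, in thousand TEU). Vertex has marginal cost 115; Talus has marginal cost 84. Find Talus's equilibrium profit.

6561

Vertex's profit: π_V = (296 - Q)q_V - (115q_V). Setting ∂π_V/∂q_V = 0: 181 - 2q_V - (q_T) = 0.
Talus's first-order condition: 212 - 2q_T - (q_V) = 0.
So q_V = (181 - q_T)/2 and q_T = (212 - q_V)/2.
Solving the pair: q_V = 50, q_T = 81.
Price P = 296 - 131 = 165.
Talus's profit: (165 - 84)·81 = 6561.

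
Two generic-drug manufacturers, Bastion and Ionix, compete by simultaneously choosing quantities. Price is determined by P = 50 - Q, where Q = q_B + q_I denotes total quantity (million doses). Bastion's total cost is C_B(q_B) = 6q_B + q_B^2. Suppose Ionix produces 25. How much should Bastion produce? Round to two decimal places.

With the rival's output fixed at 25, Bastion's profit is π_B = (50 - 25 - q_B)q_B - (6q_B + q_B²) = (25 - q_B)q_B - (6q_B + q_B²).
∂π_B/∂q_B = 19 - 4q_B = 0, so q_B = 19/4.

4.75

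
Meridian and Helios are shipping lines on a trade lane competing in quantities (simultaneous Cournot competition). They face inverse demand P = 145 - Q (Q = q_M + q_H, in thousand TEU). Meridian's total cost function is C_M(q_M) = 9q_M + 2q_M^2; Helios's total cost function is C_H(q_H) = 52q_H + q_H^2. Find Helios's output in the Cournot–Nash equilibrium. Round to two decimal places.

18.35

Meridian's profit: π_M = (145 - Q)q_M - (9q_M + 2q_M²). Setting ∂π_M/∂q_M = 0: 136 - 6q_M - (q_H) = 0.
Helios's profit: π_H = (145 - Q)q_H - (52q_H + q_H²). Setting ∂π_H/∂q_H = 0: 93 - 4q_H - (q_M) = 0.
Rearranging gives the reaction functions q_M = (136 - q_H)/6 and q_H = (93 - q_M)/4.
Solving the pair: q_M = 451/23, q_H = 422/23.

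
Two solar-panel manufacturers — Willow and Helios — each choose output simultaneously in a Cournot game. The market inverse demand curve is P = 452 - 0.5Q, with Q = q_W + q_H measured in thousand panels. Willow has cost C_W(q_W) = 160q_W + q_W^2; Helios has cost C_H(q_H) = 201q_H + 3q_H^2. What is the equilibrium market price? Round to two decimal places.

391.14

Willow's profit: π_W = (452 - 0.5Q)q_W - (160q_W + q_W²). Setting ∂π_W/∂q_W = 0: 292 - 3q_W - (1/2)(q_H) = 0.
Helios's first-order condition: 251 - 7q_H - (1/2)(q_W) = 0.
So q_W = (292 - (1/2)q_H)/3 and q_H = (251 - (1/2)q_W)/7.
Solving the pair: q_W = 92.4578, q_H = 29.2530.
Total output Q = 121.7108, so price P = 452 - (1/2)·121.7108 = 391.1446.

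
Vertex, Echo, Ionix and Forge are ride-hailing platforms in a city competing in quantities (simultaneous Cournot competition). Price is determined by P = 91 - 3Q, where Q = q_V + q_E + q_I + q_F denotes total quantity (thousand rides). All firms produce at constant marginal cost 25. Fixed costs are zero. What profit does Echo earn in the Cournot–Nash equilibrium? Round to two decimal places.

Each firm earns π_i = (91 - 3Q)q_i - 25q_i.
First-order condition (treating rivals' output as given): 66 - 6q_i - 3·Σ_{j≠i} q_j = 0.
With identical firms every q_j equals q_i, so Σ_{j≠i} q_j = 3q_i and 66 = 15q_i, giving q_i = 22/5.
Price P = 91 - 3·(88/5) = 191/5.
Echo's profit: (191/5 - 25)·(22/5) = 1452/25.

58.08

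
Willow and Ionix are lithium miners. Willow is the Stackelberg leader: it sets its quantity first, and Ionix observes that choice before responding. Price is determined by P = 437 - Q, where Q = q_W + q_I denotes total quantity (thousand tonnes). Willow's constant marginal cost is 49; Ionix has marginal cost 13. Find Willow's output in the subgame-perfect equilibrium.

176

The follower Ionix best-responds to any q_W: π_I = (437 - Q)q_I - 13q_I.
Setting the follower's marginal profit to zero, 424 - q_W - 2q_I = 0, i.e. q_I = (424 - q_W)/2.
Willow substitutes q_I(q_W) into its own profit: π_W = q_W(437 - q_W - (424 - q_W)/2) - 49q_W = (225 - (1/2)q_W)q_W - 49q_W.
Leader FOC: 176 - q_W = 0, so q_W = 176.
Then q_I = (424 - 176)/2 = 124.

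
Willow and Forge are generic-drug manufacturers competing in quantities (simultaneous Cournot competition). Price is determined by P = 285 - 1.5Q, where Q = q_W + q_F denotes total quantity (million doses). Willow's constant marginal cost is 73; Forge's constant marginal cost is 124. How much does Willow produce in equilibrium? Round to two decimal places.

58.44

Willow's profit: π_W = (285 - 1.5Q)q_W - (73q_W). Setting ∂π_W/∂q_W = 0: 212 - 3q_W - (3/2)(q_F) = 0.
Forge's profit: π_F = (285 - 1.5Q)q_F - (124q_F). Setting ∂π_F/∂q_F = 0: 161 - 3q_F - (3/2)(q_W) = 0.
So q_W = (212 - (3/2)q_F)/3 and q_F = (161 - (3/2)q_W)/3.
Substituting one into the other gives q_W = 526/9 and q_F = 220/9.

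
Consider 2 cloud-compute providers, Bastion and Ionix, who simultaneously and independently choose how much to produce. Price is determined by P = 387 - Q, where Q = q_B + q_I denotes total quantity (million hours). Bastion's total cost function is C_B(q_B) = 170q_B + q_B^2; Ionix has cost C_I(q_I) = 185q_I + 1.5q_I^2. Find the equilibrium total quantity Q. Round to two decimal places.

Bastion's profit: π_B = (387 - Q)q_B - (170q_B + q_B²). Setting ∂π_B/∂q_B = 0: 217 - 4q_B - (q_I) = 0.
Ionix's profit: π_I = (387 - Q)q_I - (185q_I + (3/2)q_I²). Setting ∂π_I/∂q_I = 0: 202 - 5q_I - (q_B) = 0.
So q_B = (217 - q_I)/4 and q_I = (202 - q_B)/5.
Solving the pair: q_B = 883/19, q_I = 591/19.
Total output Q = 883/19 + 591/19 = 1474/19.

77.58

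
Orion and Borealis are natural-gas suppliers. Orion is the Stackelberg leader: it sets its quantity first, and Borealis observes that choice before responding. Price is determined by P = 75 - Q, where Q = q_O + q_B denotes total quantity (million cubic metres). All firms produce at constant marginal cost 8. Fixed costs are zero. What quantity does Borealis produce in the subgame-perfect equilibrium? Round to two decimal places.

Solve by backward induction. Given q_O, the follower Borealis maximises π_B = (75 - q_O - q_B)q_B - 8q_B.
∂π_B/∂q_B = 67 - q_O - 2q_B = 0 gives the reaction function q_B = (67 - q_O)/2.
Orion substitutes q_B(q_O) into its own profit: π_O = q_O(75 - q_O - (67 - q_O)/2) - 8q_O = (83/2 - (1/2)q_O)q_O - 8q_O.
The leader's first-order condition 67/2 - q_O = 0 yields q_O = 67/2.
Then q_B = (67 - 67/2)/2 = 67/4.

16.75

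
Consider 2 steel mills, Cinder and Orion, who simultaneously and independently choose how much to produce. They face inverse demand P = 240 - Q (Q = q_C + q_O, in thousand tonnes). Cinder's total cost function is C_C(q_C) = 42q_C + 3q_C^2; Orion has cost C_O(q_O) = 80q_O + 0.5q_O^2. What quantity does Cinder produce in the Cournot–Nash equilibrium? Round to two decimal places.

Cinder's profit: π_C = (240 - Q)q_C - (42q_C + 3q_C²). Setting ∂π_C/∂q_C = 0: 198 - 8q_C - (q_O) = 0.
Orion's first-order condition: 160 - 3q_O - (q_C) = 0.
Best responses: q_C = (198 - q_O)/8, q_O = (160 - q_C)/3.
Solving the pair: q_C = 434/23, q_O = 1082/23.

18.87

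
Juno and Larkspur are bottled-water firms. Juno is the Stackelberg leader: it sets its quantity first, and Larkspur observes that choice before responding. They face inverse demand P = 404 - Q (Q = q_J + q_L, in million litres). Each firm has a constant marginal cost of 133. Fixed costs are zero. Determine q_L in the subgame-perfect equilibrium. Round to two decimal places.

67.75

The follower Larkspur best-responds to any q_J: π_L = (404 - Q)q_L - 133q_L.
Setting the follower's marginal profit to zero, 271 - q_J - 2q_L = 0, i.e. q_L = (271 - q_J)/2.
The leader anticipates this reaction. Substituting into P = 404 - Q gives P = 537/2 - (1/2)q_J, so π_J = (537/2 - (1/2)q_J)q_J - 133q_J.
Maximising: ∂π_J/∂q_J = 271/2 - q_J = 0, giving q_J = 271/2.
Then q_L = (271 - 271/2)/2 = 271/4.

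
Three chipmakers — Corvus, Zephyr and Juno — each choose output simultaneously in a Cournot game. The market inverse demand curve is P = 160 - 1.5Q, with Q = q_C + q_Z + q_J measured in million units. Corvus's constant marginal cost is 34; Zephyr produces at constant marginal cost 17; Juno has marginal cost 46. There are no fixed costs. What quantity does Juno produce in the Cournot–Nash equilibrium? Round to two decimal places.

Corvus's profit: π_C = (160 - 1.5Q)q_C - (34q_C). Setting ∂π_C/∂q_C = 0: 126 - 3q_C - (3/2)(q_Z + q_J) = 0.
Zephyr's profit: π_Z = (160 - 1.5Q)q_Z - (17q_Z). Setting ∂π_Z/∂q_Z = 0: 143 - 3q_Z - (3/2)(q_C + q_J) = 0.
Juno's first-order condition: 114 - 3q_J - (3/2)(q_C + q_Z) = 0.
Adding the 3 conditions: 383 − 3Q − 3Q = 0, i.e. Q = 383/6.
Back-substituting: q_C = (126 − 383/4)/(3/2) = 121/6, q_Z = (143 − 383/4)/(3/2) = 63/2, q_J = (114 − 383/4)/(3/2) = 73/6.

12.17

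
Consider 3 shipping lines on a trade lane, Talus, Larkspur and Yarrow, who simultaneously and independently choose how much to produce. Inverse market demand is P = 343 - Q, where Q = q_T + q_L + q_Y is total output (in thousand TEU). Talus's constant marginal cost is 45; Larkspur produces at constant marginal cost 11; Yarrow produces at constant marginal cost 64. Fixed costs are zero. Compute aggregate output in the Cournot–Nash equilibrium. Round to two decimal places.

227.25

Talus's profit: π_T = (343 - Q)q_T - (45q_T). Setting ∂π_T/∂q_T = 0: 298 - 2q_T - (q_L + q_Y) = 0.
Larkspur's first-order condition: 332 - 2q_L - (q_T + q_Y) = 0.
Yarrow's profit: π_Y = (343 - Q)q_Y - (64q_Y). Setting ∂π_Y/∂q_Y = 0: 279 - 2q_Y - (q_T + q_L) = 0.
Adding the 3 conditions: 909 − 2Q − 2Q = 0, i.e. Q = 909/4.
Back-substituting: q_T = (298 − 909/4) = 283/4, q_L = (332 − 909/4) = 419/4, q_Y = (279 − 909/4) = 207/4.
Total output Q = 283/4 + 419/4 + 207/4 = 909/4.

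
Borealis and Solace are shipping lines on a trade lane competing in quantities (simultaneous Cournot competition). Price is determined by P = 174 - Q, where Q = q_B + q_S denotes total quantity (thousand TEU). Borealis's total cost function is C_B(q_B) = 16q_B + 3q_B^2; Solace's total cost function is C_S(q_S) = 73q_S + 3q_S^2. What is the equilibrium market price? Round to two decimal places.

145.22

Borealis's profit: π_B = (174 - Q)q_B - (16q_B + 3q_B²). Setting ∂π_B/∂q_B = 0: 158 - 8q_B - (q_S) = 0.
Solace's first-order condition: 101 - 8q_S - (q_B) = 0.
Best responses: q_B = (158 - q_S)/8, q_S = (101 - q_B)/8.
Solving the pair: q_B = 1163/63, q_S = 650/63.
Total output Q = 259/9, so price P = 174 - 259/9 = 1307/9.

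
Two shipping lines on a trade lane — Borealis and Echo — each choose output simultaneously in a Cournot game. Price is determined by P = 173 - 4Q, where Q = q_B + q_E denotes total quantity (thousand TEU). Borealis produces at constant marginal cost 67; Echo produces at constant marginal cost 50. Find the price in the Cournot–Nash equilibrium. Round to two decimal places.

96.67

Borealis's profit: π_B = (173 - 4Q)q_B - (67q_B). Setting ∂π_B/∂q_B = 0: 106 - 8q_B - 4(q_E) = 0.
Echo's first-order condition: 123 - 8q_E - 4(q_B) = 0.
So q_B = (106 - 4q_E)/8 and q_E = (123 - 4q_B)/8.
Solving the pair: q_B = 89/12, q_E = 35/3.
Total output Q = 229/12, so price P = 173 - 4·(229/12) = 290/3.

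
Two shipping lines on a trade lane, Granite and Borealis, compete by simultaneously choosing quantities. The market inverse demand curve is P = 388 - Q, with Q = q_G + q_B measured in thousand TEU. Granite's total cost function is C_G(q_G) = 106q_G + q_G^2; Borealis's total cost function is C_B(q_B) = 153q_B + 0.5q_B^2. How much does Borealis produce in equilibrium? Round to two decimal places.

Granite's profit: π_G = (388 - Q)q_G - (106q_G + q_G²). Setting ∂π_G/∂q_G = 0: 282 - 4q_G - (q_B) = 0.
Borealis's first-order condition: 235 - 3q_B - (q_G) = 0.
Rearranging gives the reaction functions q_G = (282 - q_B)/4 and q_B = (235 - q_G)/3.
Substituting one into the other gives q_G = 611/11 and q_B = 658/11.

59.82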